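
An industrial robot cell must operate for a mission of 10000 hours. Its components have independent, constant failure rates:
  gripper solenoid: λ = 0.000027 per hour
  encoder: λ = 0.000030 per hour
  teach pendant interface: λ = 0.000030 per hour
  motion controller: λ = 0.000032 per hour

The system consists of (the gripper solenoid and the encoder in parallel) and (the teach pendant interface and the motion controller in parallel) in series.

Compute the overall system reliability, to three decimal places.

0.872

R(gripper solenoid) = exp(−0.000027 × 10000) = 0.76338
R(encoder) = exp(−0.000030 × 10000) = 0.74082
R(teach pendant interface) = exp(−0.000030 × 10000) = 0.74082
R(motion controller) = exp(−0.000032 × 10000) = 0.72615
Parallel (gripper solenoid and encoder): 1 − (1 − 0.76338)(1 − 0.74082) = 0.93867
Parallel (teach pendant interface and motion controller): 1 − (1 − 0.74082)(1 − 0.72615) = 0.92902
Series ([0.93867] and [0.92902]): 0.93867 × 0.92902 = 0.872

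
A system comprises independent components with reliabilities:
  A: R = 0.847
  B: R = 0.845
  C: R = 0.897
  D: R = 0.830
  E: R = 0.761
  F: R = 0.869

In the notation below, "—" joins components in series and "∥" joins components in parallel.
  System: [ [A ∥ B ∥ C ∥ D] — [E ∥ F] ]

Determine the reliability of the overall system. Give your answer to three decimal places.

0.968

Parallel (A, B, C, and D): 1 − (1 − 0.84700)(1 − 0.84500)(1 − 0.89700)(1 − 0.83000) = 0.99958
Parallel (E and F): 1 − (1 − 0.76100)(1 − 0.86900) = 0.96869
Series ([0.99958] and [0.96869]): 0.99958 × 0.96869 = 0.968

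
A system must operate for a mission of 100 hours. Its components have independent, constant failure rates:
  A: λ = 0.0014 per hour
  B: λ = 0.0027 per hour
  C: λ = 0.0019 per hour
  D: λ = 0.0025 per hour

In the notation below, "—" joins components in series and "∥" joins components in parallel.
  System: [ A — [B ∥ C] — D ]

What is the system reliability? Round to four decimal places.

0.6493

R(A) = exp(−0.0014 × 100) = 0.869358
R(B) = exp(−0.0027 × 100) = 0.763379
R(C) = exp(−0.0019 × 100) = 0.826959
R(D) = exp(−0.0025 × 100) = 0.778801
Parallel (B and C): 1 − (1 − 0.763379)(1 − 0.826959) = 0.959055
Series (A, [0.959055], and D): 0.869358 × 0.959055 × 0.778801 = 0.6493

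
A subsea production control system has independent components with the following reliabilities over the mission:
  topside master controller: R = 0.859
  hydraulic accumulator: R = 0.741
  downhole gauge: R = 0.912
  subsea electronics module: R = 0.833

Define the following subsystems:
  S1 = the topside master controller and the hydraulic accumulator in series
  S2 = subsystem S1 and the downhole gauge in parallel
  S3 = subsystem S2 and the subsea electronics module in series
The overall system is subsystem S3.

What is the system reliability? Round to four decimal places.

0.8064

Series (topside master controller and hydraulic accumulator): 0.859000 × 0.741000 = 0.636519
Parallel ([0.636519] and downhole gauge): 1 − (1 − 0.636519)(1 − 0.912000) = 0.968014
Series ([0.968014] and subsea electronics module): 0.968014 × 0.833000 = 0.8064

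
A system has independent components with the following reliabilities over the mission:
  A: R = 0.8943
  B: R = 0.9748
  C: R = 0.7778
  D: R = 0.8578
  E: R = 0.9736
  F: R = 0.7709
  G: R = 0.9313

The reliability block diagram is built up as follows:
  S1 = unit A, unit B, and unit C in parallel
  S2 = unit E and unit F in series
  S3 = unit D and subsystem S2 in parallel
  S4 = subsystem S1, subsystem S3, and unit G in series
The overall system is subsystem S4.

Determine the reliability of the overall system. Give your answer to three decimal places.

0.898

Parallel (A, B, and C): 1 − (1 − 0.89430)(1 − 0.97480)(1 − 0.77780) = 0.99941
Series (E and F): 0.97360 × 0.77090 = 0.75055
Parallel (D and [0.75055]): 1 − (1 − 0.85780)(1 − 0.75055) = 0.96453
Series ([0.99941], [0.96453], and G): 0.99941 × 0.96453 × 0.93130 = 0.898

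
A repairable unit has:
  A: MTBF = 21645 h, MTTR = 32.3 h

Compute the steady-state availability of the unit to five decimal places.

0.99851

A(A) = MTBF/(MTBF+MTTR) = 21645/(21645+32.3) = 0.99851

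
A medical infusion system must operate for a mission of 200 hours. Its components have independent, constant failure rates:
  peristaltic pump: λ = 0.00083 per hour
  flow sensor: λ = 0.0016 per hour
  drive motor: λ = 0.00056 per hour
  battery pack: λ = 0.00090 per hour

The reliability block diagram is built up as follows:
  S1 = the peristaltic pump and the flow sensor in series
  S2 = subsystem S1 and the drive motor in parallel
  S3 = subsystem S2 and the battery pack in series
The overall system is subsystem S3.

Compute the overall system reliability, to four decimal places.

R(peristaltic pump) = exp(−0.00083 × 200) = 0.847046
R(flow sensor) = exp(−0.0016 × 200) = 0.726149
R(drive motor) = exp(−0.00056 × 200) = 0.894044
R(battery pack) = exp(−0.00090 × 200) = 0.835270
Series (peristaltic pump and flow sensor): 0.847046 × 0.726149 = 0.615082
Parallel ([0.615082] and drive motor): 1 − (1 − 0.615082)(1 − 0.894044) = 0.959216
Series ([0.959216] and battery pack): 0.959216 × 0.835270 = 0.8012

0.8012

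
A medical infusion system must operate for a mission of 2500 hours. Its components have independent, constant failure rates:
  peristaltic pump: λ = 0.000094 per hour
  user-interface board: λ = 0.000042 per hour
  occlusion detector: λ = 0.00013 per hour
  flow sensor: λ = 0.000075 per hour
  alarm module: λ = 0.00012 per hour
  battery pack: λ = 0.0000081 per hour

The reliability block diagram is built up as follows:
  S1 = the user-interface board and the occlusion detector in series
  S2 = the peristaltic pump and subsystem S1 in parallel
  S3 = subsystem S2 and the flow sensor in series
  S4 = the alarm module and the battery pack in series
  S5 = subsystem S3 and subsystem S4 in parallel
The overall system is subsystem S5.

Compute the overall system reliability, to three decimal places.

R(peristaltic pump) = exp(−0.000094 × 2500) = 0.79057
R(user-interface board) = exp(−0.000042 × 2500) = 0.90032
R(occlusion detector) = exp(−0.00013 × 2500) = 0.72253
R(flow sensor) = exp(−0.000075 × 2500) = 0.82903
R(alarm module) = exp(−0.00012 × 2500) = 0.74082
R(battery pack) = exp(−0.0000081 × 2500) = 0.97995
Series (user-interface board and occlusion detector): 0.90032 × 0.72253 = 0.65051
Parallel (peristaltic pump and [0.65051]): 1 − (1 − 0.79057)(1 − 0.65051) = 0.92681
Series ([0.92681] and flow sensor): 0.92681 × 0.82903 = 0.76835
Series (alarm module and battery pack): 0.74082 × 0.97995 = 0.72597
Parallel ([0.76835] and [0.72597]): 1 − (1 − 0.76835)(1 − 0.72597) = 0.937

0.937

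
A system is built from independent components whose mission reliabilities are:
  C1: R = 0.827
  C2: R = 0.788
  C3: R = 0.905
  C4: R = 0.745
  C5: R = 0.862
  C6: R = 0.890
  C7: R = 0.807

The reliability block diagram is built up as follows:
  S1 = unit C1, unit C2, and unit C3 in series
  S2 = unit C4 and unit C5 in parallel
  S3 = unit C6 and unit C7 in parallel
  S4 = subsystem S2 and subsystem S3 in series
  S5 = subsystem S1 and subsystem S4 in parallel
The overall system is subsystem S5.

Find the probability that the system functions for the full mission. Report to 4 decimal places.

Series (C1, C2, and C3): 0.827000 × 0.788000 × 0.905000 = 0.589767
Parallel (C4 and C5): 1 − (1 − 0.745000)(1 − 0.862000) = 0.964810
Parallel (C6 and C7): 1 − (1 − 0.890000)(1 − 0.807000) = 0.978770
Series ([0.964810] and [0.978770]): 0.964810 × 0.978770 = 0.944327
Parallel ([0.589767] and [0.944327]): 1 − (1 − 0.589767)(1 − 0.944327) = 0.9772

0.9772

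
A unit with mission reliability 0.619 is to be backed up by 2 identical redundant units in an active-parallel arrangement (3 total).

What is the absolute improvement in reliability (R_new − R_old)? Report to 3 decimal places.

R_before = 0.619
R_after = 1 − (1 − 0.619)^3 = 0.945
ΔR = 0.945 − 0.619 = 0.326

0.326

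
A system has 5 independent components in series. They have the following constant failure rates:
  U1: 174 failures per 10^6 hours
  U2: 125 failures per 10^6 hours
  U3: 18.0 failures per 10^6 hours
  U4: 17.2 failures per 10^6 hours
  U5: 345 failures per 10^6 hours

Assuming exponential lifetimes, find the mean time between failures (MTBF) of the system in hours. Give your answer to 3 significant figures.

1470

Series of exponential components: λ_sys = Σ λ_i
λ_sys = 0.000174 + 0.000125 + 0.0000180 + 0.0000172 + 0.000345 = 6.7920e-04 /h
MTBF = 1 / λ_sys = 1470 h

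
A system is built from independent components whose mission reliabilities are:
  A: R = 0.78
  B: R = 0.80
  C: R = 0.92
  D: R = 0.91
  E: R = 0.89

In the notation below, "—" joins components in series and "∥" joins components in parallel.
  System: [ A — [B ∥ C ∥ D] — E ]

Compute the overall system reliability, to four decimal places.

Parallel (B, C, and D): 1 − (1 − 0.800000)(1 − 0.920000)(1 − 0.910000) = 0.998560
Series (A, [0.998560], and E): 0.780000 × 0.998560 × 0.890000 = 0.6932

0.6932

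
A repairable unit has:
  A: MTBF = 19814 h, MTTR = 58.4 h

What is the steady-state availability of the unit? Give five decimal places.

0.99706

A(A) = MTBF/(MTBF+MTTR) = 19814/(19814+58.4) = 0.99706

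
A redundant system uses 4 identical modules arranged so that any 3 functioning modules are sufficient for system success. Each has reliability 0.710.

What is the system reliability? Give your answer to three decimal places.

R = Σ_{i=3}^{4} C(4,i) p^i (1−p)^{4−i} with p = 0.710
C(4,3)·0.710^3·0.290^1 = 0.41518
C(4,4)·0.710^4·0.290^0 = 0.25412
Sum = 0.669

0.669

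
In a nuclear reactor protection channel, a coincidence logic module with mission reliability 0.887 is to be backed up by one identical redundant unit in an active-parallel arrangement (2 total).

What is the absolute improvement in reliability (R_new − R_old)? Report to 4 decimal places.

0.1002

R_before = 0.887
R_after = 1 − (1 − 0.887)^2 = 0.9872
ΔR = 0.9872 − 0.887 = 0.1002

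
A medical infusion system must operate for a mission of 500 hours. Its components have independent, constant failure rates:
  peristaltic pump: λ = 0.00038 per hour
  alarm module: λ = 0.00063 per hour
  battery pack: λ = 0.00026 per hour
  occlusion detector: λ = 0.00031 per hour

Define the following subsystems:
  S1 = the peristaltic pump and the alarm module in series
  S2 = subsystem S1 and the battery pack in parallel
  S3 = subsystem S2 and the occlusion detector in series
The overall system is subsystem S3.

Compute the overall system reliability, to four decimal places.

R(peristaltic pump) = exp(−0.00038 × 500) = 0.826959
R(alarm module) = exp(−0.00063 × 500) = 0.729789
R(battery pack) = exp(−0.00026 × 500) = 0.878095
R(occlusion detector) = exp(−0.00031 × 500) = 0.856415
Series (peristaltic pump and alarm module): 0.826959 × 0.729789 = 0.603506
Parallel ([0.603506] and battery pack): 1 − (1 − 0.603506)(1 − 0.878095) = 0.951665
Series ([0.951665] and occlusion detector): 0.951665 × 0.856415 = 0.8150

0.8150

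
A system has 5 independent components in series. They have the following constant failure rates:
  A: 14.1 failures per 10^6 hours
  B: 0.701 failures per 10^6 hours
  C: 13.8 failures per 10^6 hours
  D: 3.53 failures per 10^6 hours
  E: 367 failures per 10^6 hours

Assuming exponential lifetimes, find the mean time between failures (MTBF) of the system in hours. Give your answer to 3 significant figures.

2510

Series of exponential components: λ_sys = Σ λ_i
λ_sys = 0.0000141 + 0.000000701 + 0.0000138 + 0.00000353 + 0.000367 = 3.9913e-04 /h
MTBF = 1 / λ_sys = 2510 h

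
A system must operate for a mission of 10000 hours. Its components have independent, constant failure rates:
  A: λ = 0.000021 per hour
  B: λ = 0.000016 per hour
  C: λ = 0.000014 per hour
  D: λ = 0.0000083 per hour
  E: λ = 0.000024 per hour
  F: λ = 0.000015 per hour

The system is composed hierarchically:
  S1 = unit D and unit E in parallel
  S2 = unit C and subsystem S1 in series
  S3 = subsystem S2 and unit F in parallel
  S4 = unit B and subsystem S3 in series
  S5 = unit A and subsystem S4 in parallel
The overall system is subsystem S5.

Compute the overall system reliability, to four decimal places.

0.9687

R(A) = exp(−0.000021 × 10000) = 0.810584
R(B) = exp(−0.000016 × 10000) = 0.852144
R(C) = exp(−0.000014 × 10000) = 0.869358
R(D) = exp(−0.0000083 × 10000) = 0.920351
R(E) = exp(−0.000024 × 10000) = 0.786628
R(F) = exp(−0.000015 × 10000) = 0.860708
Parallel (D and E): 1 − (1 − 0.920351)(1 − 0.786628) = 0.983005
Series (C and [0.983005]): 0.869358 × 0.983005 = 0.854583
Parallel ([0.854583] and F): 1 − (1 − 0.854583)(1 − 0.860708) = 0.979745
Series (B and [0.979745]): 0.852144 × 0.979745 = 0.834884
Parallel (A and [0.834884]): 1 − (1 − 0.810584)(1 − 0.834884) = 0.9687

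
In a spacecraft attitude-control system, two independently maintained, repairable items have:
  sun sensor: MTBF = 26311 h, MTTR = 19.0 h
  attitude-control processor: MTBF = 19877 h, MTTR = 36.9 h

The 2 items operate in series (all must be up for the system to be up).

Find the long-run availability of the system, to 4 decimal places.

A(sun sensor) = MTBF/(MTBF+MTTR) = 26311/(26311+19.0) = 0.999278
A(attitude-control processor) = MTBF/(MTBF+MTTR) = 19877/(19877+36.9) = 0.998147
Series availability: 0.999278 × 0.998147 = 0.9974

0.9974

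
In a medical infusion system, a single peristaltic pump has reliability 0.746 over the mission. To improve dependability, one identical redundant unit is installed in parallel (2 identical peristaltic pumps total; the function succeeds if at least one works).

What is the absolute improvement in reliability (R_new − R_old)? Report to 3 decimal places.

R_before = 0.746
R_after = 1 − (1 − 0.746)^2 = 0.935
ΔR = 0.935 − 0.746 = 0.189

0.189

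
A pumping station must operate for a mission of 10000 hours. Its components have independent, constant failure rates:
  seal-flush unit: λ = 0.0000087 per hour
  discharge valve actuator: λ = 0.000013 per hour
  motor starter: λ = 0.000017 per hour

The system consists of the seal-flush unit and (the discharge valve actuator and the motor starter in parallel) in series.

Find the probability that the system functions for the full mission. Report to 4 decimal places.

0.8992

R(seal-flush unit) = exp(−0.0000087 × 10000) = 0.916677
R(discharge valve actuator) = exp(−0.000013 × 10000) = 0.878095
R(motor starter) = exp(−0.000017 × 10000) = 0.843665
Parallel (discharge valve actuator and motor starter): 1 − (1 − 0.878095)(1 − 0.843665) = 0.980942
Series (seal-flush unit and [0.980942]): 0.916677 × 0.980942 = 0.8992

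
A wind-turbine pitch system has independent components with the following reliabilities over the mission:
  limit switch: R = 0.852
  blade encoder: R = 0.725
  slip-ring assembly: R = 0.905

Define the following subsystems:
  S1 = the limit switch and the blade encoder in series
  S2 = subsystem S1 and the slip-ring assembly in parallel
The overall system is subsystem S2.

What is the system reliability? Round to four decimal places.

Series (limit switch and blade encoder): 0.852000 × 0.725000 = 0.617700
Parallel ([0.617700] and slip-ring assembly): 1 − (1 − 0.617700)(1 − 0.905000) = 0.9637

0.9637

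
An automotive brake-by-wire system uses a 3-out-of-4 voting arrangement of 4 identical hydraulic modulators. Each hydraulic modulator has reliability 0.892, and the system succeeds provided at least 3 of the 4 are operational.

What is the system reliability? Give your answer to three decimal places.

0.940

R = Σ_{i=3}^{4} C(4,i) p^i (1−p)^{4−i} with p = 0.892
C(4,3)·0.892^3·0.108^1 = 0.30660
C(4,4)·0.892^4·0.108^0 = 0.63308
Sum = 0.940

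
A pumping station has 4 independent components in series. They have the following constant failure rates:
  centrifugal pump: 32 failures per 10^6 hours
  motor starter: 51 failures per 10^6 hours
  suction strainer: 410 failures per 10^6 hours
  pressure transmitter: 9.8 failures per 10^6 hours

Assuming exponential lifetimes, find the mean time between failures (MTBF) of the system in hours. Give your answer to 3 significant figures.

Series of exponential components: λ_sys = Σ λ_i
λ_sys = 0.000032 + 0.000051 + 0.00041 + 0.0000098 = 5.0280e-04 /h
MTBF = 1 / λ_sys = 1990 h

1990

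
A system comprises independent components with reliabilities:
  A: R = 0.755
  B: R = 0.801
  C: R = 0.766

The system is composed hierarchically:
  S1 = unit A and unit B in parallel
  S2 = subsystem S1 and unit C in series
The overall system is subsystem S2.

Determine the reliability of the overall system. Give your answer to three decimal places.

Parallel (A and B): 1 − (1 − 0.75500)(1 − 0.80100) = 0.95125
Series ([0.95125] and C): 0.95125 × 0.76600 = 0.729

0.729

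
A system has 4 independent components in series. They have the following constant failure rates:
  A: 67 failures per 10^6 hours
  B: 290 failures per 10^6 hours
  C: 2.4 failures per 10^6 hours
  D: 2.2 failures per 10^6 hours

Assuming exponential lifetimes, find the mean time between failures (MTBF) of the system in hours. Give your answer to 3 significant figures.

Series of exponential components: λ_sys = Σ λ_i
λ_sys = 0.000067 + 0.00029 + 0.0000024 + 0.0000022 = 3.6160e-04 /h
MTBF = 1 / λ_sys = 2770 h

2770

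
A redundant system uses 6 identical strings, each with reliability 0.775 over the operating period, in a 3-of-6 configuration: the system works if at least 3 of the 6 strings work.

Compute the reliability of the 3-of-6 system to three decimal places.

0.974

R = Σ_{i=3}^{6} C(6,i) p^i (1−p)^{6−i} with p = 0.775
C(6,3)·0.775^3·0.225^3 = 0.10604
C(6,4)·0.775^4·0.225^2 = 0.27394
C(6,5)·0.775^5·0.225^1 = 0.37744
C(6,6)·0.775^6·0.225^0 = 0.21668
Sum = 0.974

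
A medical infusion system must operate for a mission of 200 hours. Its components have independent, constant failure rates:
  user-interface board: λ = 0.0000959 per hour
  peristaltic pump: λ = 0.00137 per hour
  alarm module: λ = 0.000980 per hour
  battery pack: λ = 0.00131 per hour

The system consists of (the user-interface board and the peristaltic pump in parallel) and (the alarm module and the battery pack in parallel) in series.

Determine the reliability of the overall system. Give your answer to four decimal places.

0.9546

R(user-interface board) = exp(−0.0000959 × 200) = 0.981003
R(peristaltic pump) = exp(−0.00137 × 200) = 0.760332
R(alarm module) = exp(−0.000980 × 200) = 0.822012
R(battery pack) = exp(−0.00131 × 200) = 0.769511
Parallel (user-interface board and peristaltic pump): 1 − (1 − 0.981003)(1 − 0.760332) = 0.995447
Parallel (alarm module and battery pack): 1 − (1 − 0.822012)(1 − 0.769511) = 0.958976
Series ([0.995447] and [0.958976]): 0.995447 × 0.958976 = 0.9546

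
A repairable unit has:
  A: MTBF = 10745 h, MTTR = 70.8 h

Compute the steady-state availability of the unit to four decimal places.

A(A) = MTBF/(MTBF+MTTR) = 10745/(10745+70.8) = 0.9935

0.9935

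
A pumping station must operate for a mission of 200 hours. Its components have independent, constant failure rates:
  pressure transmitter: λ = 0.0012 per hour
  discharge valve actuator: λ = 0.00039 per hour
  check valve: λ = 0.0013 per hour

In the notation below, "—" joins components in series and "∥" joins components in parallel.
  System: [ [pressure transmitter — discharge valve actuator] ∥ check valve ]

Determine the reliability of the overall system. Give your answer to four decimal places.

0.9376

R(pressure transmitter) = exp(−0.0012 × 200) = 0.786628
R(discharge valve actuator) = exp(−0.00039 × 200) = 0.924964
R(check valve) = exp(−0.0013 × 200) = 0.771052
Series (pressure transmitter and discharge valve actuator): 0.786628 × 0.924964 = 0.727603
Parallel ([0.727603] and check valve): 1 − (1 − 0.727603)(1 − 0.771052) = 0.9376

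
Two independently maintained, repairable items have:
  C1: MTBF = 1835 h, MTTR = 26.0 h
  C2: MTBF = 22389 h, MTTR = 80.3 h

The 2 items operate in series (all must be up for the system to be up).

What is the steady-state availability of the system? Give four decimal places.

0.9825

A(C1) = MTBF/(MTBF+MTTR) = 1835/(1835+26.0) = 0.986029
A(C2) = MTBF/(MTBF+MTTR) = 22389/(22389+80.3) = 0.996426
Series availability: 0.986029 × 0.996426 = 0.9825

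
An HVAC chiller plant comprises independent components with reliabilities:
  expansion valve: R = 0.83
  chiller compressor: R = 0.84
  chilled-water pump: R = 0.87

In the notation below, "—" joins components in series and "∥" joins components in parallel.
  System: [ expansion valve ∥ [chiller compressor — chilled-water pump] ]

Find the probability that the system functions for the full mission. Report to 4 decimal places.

Series (chiller compressor and chilled-water pump): 0.840000 × 0.870000 = 0.730800
Parallel (expansion valve and [0.730800]): 1 − (1 − 0.830000)(1 − 0.730800) = 0.9542

0.9542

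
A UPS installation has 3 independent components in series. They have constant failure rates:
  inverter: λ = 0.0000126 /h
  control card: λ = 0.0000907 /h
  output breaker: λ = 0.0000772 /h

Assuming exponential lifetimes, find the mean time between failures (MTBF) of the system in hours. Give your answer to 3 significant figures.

Series of exponential components: λ_sys = Σ λ_i
λ_sys = 0.0000126 + 0.0000907 + 0.0000772 = 1.8050e-04 /h
MTBF = 1 / λ_sys = 5540 h

5540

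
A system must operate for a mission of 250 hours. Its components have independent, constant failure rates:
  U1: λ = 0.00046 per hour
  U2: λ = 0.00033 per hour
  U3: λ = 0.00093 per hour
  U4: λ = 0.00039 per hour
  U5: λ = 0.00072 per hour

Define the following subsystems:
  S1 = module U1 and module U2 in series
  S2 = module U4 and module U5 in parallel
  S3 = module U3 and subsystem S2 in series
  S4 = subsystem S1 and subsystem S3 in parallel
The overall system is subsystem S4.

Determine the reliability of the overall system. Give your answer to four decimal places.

R(U1) = exp(−0.00046 × 250) = 0.891366
R(U2) = exp(−0.00033 × 250) = 0.920811
R(U3) = exp(−0.00093 × 250) = 0.792550
R(U4) = exp(−0.00039 × 250) = 0.907102
R(U5) = exp(−0.00072 × 250) = 0.835270
Series (U1 and U2): 0.891366 × 0.920811 = 0.820780
Parallel (U4 and U5): 1 − (1 − 0.907102)(1 − 0.835270) = 0.984697
Series (U3 and [0.984697]): 0.792550 × 0.984697 = 0.780422
Parallel ([0.820780] and [0.780422]): 1 − (1 − 0.820780)(1 − 0.780422) = 0.9606

0.9606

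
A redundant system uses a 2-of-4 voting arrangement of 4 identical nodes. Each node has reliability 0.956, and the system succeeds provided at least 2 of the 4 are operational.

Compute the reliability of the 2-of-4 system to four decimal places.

0.9997

R = Σ_{i=2}^{4} C(4,i) p^i (1−p)^{4−i} with p = 0.956
C(4,2)·0.956^2·0.044^2 = 0.010616
C(4,3)·0.956^3·0.044^1 = 0.153775
C(4,4)·0.956^4·0.044^0 = 0.835279
Sum = 0.9997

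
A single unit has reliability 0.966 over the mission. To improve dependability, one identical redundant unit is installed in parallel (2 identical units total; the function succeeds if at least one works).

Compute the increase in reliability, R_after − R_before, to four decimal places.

R_before = 0.966
R_after = 1 − (1 − 0.966)^2 = 0.9988
ΔR = 0.9988 − 0.966 = 0.0328

0.0328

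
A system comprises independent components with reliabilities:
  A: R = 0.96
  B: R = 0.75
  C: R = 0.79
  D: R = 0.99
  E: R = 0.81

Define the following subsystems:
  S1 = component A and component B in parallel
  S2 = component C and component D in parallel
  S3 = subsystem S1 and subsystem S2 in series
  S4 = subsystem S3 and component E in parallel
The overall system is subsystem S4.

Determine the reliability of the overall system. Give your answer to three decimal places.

Parallel (A and B): 1 − (1 − 0.96000)(1 − 0.75000) = 0.99000
Parallel (C and D): 1 − (1 − 0.79000)(1 − 0.99000) = 0.99790
Series ([0.99000] and [0.99790]): 0.99000 × 0.99790 = 0.98792
Parallel ([0.98792] and E): 1 − (1 − 0.98792)(1 − 0.81000) = 0.998

0.998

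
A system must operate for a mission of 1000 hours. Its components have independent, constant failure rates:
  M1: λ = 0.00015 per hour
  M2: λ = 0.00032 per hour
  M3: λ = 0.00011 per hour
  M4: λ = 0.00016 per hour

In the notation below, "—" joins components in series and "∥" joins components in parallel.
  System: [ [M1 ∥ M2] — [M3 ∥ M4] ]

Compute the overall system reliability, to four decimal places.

R(M1) = exp(−0.00015 × 1000) = 0.860708
R(M2) = exp(−0.00032 × 1000) = 0.726149
R(M3) = exp(−0.00011 × 1000) = 0.895834
R(M4) = exp(−0.00016 × 1000) = 0.852144
Parallel (M1 and M2): 1 − (1 − 0.860708)(1 − 0.726149) = 0.961855
Parallel (M3 and M4): 1 − (1 − 0.895834)(1 − 0.852144) = 0.984598
Series ([0.961855] and [0.984598]): 0.961855 × 0.984598 = 0.9470

0.9470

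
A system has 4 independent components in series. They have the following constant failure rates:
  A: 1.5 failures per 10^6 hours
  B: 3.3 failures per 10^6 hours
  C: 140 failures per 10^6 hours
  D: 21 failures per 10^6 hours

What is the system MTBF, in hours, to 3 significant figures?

Series of exponential components: λ_sys = Σ λ_i
λ_sys = 0.0000015 + 0.0000033 + 0.00014 + 0.000021 = 1.6580e-04 /h
MTBF = 1 / λ_sys = 6030 h

6030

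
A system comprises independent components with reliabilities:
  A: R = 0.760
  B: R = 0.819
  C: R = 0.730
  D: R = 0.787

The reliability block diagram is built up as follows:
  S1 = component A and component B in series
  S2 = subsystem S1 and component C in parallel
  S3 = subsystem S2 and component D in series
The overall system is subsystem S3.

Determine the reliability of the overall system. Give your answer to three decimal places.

0.707

Series (A and B): 0.76000 × 0.81900 = 0.62244
Parallel ([0.62244] and C): 1 − (1 − 0.62244)(1 − 0.73000) = 0.89806
Series ([0.89806] and D): 0.89806 × 0.78700 = 0.707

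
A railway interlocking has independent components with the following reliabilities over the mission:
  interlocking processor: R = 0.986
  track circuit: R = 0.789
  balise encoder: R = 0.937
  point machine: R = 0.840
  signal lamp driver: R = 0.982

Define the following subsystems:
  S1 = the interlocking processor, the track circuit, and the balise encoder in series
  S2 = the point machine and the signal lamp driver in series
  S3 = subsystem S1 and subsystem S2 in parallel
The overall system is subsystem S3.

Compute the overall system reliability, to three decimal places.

0.953

Series (interlocking processor, track circuit, and balise encoder): 0.98600 × 0.78900 × 0.93700 = 0.72894
Series (point machine and signal lamp driver): 0.84000 × 0.98200 = 0.82488
Parallel ([0.72894] and [0.82488]): 1 − (1 − 0.72894)(1 − 0.82488) = 0.953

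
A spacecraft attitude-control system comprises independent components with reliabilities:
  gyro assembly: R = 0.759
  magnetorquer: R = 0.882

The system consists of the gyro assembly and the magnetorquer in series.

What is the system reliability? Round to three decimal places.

Series (gyro assembly and magnetorquer): 0.75900 × 0.88200 = 0.669

0.669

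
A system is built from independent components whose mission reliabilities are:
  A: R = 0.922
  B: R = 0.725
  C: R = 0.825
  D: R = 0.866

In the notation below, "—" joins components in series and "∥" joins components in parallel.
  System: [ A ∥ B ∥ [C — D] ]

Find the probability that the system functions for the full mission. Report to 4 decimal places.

Series (C and D): 0.825000 × 0.866000 = 0.714450
Parallel (A, B, and [0.714450]): 1 − (1 − 0.922000)(1 − 0.725000)(1 − 0.714450) = 0.9939

0.9939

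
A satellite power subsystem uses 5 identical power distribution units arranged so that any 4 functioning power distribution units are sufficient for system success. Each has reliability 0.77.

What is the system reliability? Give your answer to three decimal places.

R = Σ_{i=4}^{5} C(5,i) p^i (1−p)^{5−i} with p = 0.77
C(5,4)·0.77^4·0.23^1 = 0.40426
C(5,5)·0.77^5·0.23^0 = 0.27068
Sum = 0.675

0.675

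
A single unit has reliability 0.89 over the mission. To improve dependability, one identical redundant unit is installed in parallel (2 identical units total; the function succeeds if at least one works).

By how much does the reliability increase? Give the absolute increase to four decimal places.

R_before = 0.89
R_after = 1 − (1 − 0.89)^2 = 0.9879
ΔR = 0.9879 − 0.89 = 0.0979

0.0979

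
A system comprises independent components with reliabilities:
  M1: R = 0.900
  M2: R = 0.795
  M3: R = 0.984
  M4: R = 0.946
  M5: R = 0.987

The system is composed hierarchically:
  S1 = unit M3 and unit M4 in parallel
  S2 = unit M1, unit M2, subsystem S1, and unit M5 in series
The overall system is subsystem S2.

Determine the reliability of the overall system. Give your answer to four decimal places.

0.7056

Parallel (M3 and M4): 1 − (1 − 0.984000)(1 − 0.946000) = 0.999136
Series (M1, M2, [0.999136], and M5): 0.900000 × 0.795000 × 0.999136 × 0.987000 = 0.7056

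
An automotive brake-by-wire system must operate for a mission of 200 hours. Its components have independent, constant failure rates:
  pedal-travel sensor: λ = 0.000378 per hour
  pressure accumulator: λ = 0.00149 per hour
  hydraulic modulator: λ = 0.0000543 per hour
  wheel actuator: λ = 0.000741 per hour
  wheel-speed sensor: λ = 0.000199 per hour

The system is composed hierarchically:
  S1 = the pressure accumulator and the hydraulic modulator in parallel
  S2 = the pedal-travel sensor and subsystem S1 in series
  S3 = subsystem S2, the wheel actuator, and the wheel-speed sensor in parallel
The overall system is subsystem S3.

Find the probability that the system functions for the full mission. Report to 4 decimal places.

R(pedal-travel sensor) = exp(−0.000378 × 200) = 0.927187
R(pressure accumulator) = exp(−0.00149 × 200) = 0.742301
R(hydraulic modulator) = exp(−0.0000543 × 200) = 0.989199
R(wheel actuator) = exp(−0.000741 × 200) = 0.862259
R(wheel-speed sensor) = exp(−0.000199 × 200) = 0.960982
Parallel (pressure accumulator and hydraulic modulator): 1 − (1 − 0.742301)(1 − 0.989199) = 0.997217
Series (pedal-travel sensor and [0.997217]): 0.927187 × 0.997217 = 0.924607
Parallel ([0.924607], wheel actuator, and wheel-speed sensor): 1 − (1 − 0.924607)(1 − 0.862259)(1 − 0.960982) = 0.9996

0.9996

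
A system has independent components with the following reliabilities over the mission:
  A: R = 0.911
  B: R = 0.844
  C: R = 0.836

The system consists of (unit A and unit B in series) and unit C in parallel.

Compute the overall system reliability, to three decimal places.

Series (A and B): 0.91100 × 0.84400 = 0.76888
Parallel ([0.76888] and C): 1 − (1 − 0.76888)(1 − 0.83600) = 0.962

0.962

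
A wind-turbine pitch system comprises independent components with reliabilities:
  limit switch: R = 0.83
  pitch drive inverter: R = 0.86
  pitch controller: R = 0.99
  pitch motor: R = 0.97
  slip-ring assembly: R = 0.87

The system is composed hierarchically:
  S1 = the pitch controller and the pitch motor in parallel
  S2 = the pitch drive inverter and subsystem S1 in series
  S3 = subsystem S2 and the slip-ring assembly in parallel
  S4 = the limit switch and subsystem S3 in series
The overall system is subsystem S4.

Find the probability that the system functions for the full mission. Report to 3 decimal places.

0.815

Parallel (pitch controller and pitch motor): 1 − (1 − 0.99000)(1 − 0.97000) = 0.99970
Series (pitch drive inverter and [0.99970]): 0.86000 × 0.99970 = 0.85974
Parallel ([0.85974] and slip-ring assembly): 1 − (1 − 0.85974)(1 − 0.87000) = 0.98177
Series (limit switch and [0.98177]): 0.83000 × 0.98177 = 0.815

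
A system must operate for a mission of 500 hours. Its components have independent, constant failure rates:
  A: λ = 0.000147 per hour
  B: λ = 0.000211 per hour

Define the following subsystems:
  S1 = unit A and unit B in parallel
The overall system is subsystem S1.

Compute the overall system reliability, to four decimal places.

0.9929

R(A) = exp(−0.000147 × 500) = 0.929136
R(B) = exp(−0.000211 × 500) = 0.899874
Parallel (A and B): 1 − (1 − 0.929136)(1 − 0.899874) = 0.9929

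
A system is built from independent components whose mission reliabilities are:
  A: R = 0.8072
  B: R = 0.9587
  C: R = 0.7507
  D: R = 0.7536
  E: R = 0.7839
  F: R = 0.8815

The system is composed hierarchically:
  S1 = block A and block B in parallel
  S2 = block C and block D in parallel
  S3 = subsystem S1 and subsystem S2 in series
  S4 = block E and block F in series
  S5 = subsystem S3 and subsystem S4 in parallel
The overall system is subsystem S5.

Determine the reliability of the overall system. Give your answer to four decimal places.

Parallel (A and B): 1 − (1 − 0.807200)(1 − 0.958700) = 0.992037
Parallel (C and D): 1 − (1 − 0.750700)(1 − 0.753600) = 0.938572
Series ([0.992037] and [0.938572]): 0.992037 × 0.938572 = 0.931098
Series (E and F): 0.783900 × 0.881500 = 0.691008
Parallel ([0.931098] and [0.691008]): 1 − (1 − 0.931098)(1 − 0.691008) = 0.9787

0.9787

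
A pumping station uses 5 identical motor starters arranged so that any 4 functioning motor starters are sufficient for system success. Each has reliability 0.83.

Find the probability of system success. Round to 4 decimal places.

R = Σ_{i=4}^{5} C(5,i) p^i (1−p)^{5−i} with p = 0.83
C(5,4)·0.83^4·0.17^1 = 0.403396
C(5,5)·0.83^5·0.17^0 = 0.393904
Sum = 0.7973

0.7973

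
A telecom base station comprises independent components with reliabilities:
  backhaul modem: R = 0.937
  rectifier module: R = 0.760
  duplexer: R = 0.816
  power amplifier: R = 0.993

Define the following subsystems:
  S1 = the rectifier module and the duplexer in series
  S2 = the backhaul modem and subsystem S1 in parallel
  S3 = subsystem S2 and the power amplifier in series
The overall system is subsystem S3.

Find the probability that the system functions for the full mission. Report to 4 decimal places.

Series (rectifier module and duplexer): 0.760000 × 0.816000 = 0.620160
Parallel (backhaul modem and [0.620160]): 1 − (1 − 0.937000)(1 − 0.620160) = 0.976070
Series ([0.976070] and power amplifier): 0.976070 × 0.993000 = 0.9692

0.9692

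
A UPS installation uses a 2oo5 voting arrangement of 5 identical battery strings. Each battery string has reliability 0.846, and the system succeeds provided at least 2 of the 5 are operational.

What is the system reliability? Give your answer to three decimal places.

0.998

R = Σ_{i=2}^{5} C(5,i) p^i (1−p)^{5−i} with p = 0.846
C(5,2)·0.846^2·0.154^3 = 0.02614
C(5,3)·0.846^3·0.154^2 = 0.14360
C(5,4)·0.846^4·0.154^1 = 0.39443
C(5,5)·0.846^5·0.154^0 = 0.43336
Sum = 0.998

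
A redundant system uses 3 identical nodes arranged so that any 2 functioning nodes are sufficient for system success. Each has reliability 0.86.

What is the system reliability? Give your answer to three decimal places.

R = Σ_{i=2}^{3} C(3,i) p^i (1−p)^{3−i} with p = 0.86
C(3,2)·0.86^2·0.14^1 = 0.31063
C(3,3)·0.86^3·0.14^0 = 0.63606
Sum = 0.947

0.947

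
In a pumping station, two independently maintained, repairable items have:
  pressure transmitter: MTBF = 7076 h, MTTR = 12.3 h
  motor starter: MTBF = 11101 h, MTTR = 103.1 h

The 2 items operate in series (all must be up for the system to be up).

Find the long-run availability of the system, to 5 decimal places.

A(pressure transmitter) = MTBF/(MTBF+MTTR) = 7076/(7076+12.3) = 0.998265
A(motor starter) = MTBF/(MTBF+MTTR) = 11101/(11101+103.1) = 0.990798
Series availability: 0.998265 × 0.990798 = 0.98908

0.98908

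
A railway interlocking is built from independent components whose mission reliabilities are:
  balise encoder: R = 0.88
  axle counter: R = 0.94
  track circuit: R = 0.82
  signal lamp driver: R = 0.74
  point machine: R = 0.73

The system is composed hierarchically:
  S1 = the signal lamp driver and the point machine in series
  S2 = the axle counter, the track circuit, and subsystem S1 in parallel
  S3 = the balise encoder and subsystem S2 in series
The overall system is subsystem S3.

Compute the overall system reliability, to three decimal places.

Series (signal lamp driver and point machine): 0.74000 × 0.73000 = 0.54020
Parallel (axle counter, track circuit, and [0.54020]): 1 − (1 − 0.94000)(1 − 0.82000)(1 − 0.54020) = 0.99503
Series (balise encoder and [0.99503]): 0.88000 × 0.99503 = 0.876

0.876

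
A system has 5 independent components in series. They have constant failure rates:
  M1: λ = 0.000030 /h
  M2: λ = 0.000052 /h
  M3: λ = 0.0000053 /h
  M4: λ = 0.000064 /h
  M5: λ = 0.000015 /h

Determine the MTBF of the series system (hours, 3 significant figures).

6010

Series of exponential components: λ_sys = Σ λ_i
λ_sys = 0.000030 + 0.000052 + 0.0000053 + 0.000064 + 0.000015 = 1.6630e-04 /h
MTBF = 1 / λ_sys = 6010 h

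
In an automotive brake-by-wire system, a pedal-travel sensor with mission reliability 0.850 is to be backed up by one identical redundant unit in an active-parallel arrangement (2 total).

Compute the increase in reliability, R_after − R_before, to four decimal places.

0.1275

R_before = 0.850
R_after = 1 − (1 − 0.850)^2 = 0.9775
ΔR = 0.9775 − 0.850 = 0.1275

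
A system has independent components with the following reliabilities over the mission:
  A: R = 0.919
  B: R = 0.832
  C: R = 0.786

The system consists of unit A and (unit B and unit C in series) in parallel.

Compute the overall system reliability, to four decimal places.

0.9720

Series (B and C): 0.832000 × 0.786000 = 0.653952
Parallel (A and [0.653952]): 1 − (1 − 0.919000)(1 − 0.653952) = 0.9720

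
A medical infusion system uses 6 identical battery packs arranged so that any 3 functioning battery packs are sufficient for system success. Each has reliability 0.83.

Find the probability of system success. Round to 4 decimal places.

0.9906

R = Σ_{i=3}^{6} C(6,i) p^i (1−p)^{6−i} with p = 0.83
C(6,3)·0.83^3·0.17^3 = 0.056184
C(6,4)·0.83^4·0.17^2 = 0.205732
C(6,5)·0.83^5·0.17^1 = 0.401782
C(6,6)·0.83^6·0.17^0 = 0.326940
Sum = 0.9906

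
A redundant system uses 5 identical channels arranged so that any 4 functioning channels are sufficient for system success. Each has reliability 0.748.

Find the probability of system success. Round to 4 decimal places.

R = Σ_{i=4}^{5} C(5,i) p^i (1−p)^{5−i} with p = 0.748
C(5,4)·0.748^4·0.252^1 = 0.394436
C(5,5)·0.748^5·0.252^0 = 0.234157
Sum = 0.6286

0.6286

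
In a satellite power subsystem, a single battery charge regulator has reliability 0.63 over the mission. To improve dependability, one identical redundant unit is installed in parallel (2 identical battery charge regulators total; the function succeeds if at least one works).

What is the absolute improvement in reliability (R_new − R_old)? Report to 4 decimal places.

R_before = 0.63
R_after = 1 − (1 − 0.63)^2 = 0.8631
ΔR = 0.8631 − 0.63 = 0.2331

0.2331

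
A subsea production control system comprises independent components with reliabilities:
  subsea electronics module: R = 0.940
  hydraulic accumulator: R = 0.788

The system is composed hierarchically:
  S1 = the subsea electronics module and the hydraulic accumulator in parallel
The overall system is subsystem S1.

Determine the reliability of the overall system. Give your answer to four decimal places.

Parallel (subsea electronics module and hydraulic accumulator): 1 − (1 − 0.940000)(1 − 0.788000) = 0.9873

0.9873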